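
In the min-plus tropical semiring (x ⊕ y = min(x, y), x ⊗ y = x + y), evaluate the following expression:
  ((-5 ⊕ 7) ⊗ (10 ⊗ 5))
((-5 ⊕ 7) ⊗ (10 ⊗ 5)) = 10

Expand innermost to outermost. Recall ⊕ takes the minimum of its arguments and ⊗ takes their sum. Working out the expression ((-5 ⊕ 7) ⊗ (10 ⊗ 5)) gives 10.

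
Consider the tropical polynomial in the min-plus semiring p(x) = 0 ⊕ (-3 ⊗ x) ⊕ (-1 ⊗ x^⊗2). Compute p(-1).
p(-1) = -4

A tropical monomial a ⊗ x^⊗i evaluates to a + i · x. Evaluating each term at x = -1:
  Term 0 contributes 0 + 0 · -1 = 0
  Term 1 contributes -3 + 1 · -1 = -4
  Term 2 contributes -1 + 2 · -1 = -3
p(-1) = ⊕ of these = min[0, -4, -3] = -4.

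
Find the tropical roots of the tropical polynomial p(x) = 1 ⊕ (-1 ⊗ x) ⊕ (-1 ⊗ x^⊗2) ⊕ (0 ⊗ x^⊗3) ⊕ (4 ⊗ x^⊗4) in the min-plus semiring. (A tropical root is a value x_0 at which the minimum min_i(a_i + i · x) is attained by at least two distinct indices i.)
Roots: {-4, -1, 0, 2}

Each tropical root is a break point of the lower envelope of the lines y = a_i + i · x (there are 5 lines, with slopes 0, 1, ..., 4). Only the lines that attain the minimum somewhere contribute to roots; other lines are dominated. Here the surviving (envelope) indices are i = 4, i = 3, i = 2, i = 1, i = 0.
Intersections between consecutive envelope lines give the roots: for adjacent envelope indices i < j the intersection is x = (a_i − a_j) / (j − i). Reading off the sorted break points: {-4, -1, 0, 2}.
Verification: at each break x_0, at least two indices attain the minimum of min_i(a_i + i · x_0).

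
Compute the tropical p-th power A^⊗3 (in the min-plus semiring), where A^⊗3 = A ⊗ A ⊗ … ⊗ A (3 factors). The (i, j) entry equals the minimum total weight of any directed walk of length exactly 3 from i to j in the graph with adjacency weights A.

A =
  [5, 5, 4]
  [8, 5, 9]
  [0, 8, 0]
A^⊗3 =
  [4, 9, 4]
  [9, 14, 9]
  [0, 5, 0]

Each entry (A^⊗3)_ij equals the minimum over all length-3 walks i = v_0 → v_1 → … → v_3 = j of Σ_t A[v_t][v_{t+1}]. For example, for (i, j) = (0, 2) we minimise over 9 possible intermediate vertex sequences; the minimum is 4, attained along the walk 0 → 2 → 2 → 2.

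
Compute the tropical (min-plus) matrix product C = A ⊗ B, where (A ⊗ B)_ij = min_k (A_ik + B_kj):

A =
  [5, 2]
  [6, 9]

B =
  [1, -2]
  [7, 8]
A ⊗ B =
  [6, 3]
  [7, 4]

Apply the min-plus product entry-by-entry:
  C[0][0] = min over k of (A[0][0] + B[0][0] = 5 + 1 = 6, A[0][1] + B[1][0] = 2 + 7 = 9) = 6 (attained at k = 0)
  C[0][1] = min over k of (A[0][0] + B[0][1] = 5 + -2 = 3, A[0][1] + B[1][1] = 2 + 8 = 10) = 3 (attained at k = 0)
  C[1][0] = min over k of (A[1][0] + B[0][0] = 6 + 1 = 7, A[1][1] + B[1][0] = 9 + 7 = 16) = 7 (attained at k = 0)
  C[1][1] = min over k of (A[1][0] + B[0][1] = 6 + -2 = 4, A[1][1] + B[1][1] = 9 + 8 = 17) = 4 (attained at k = 0)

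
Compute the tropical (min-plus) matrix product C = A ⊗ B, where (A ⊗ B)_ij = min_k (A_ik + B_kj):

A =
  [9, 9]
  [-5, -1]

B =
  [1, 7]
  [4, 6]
A ⊗ B =
  [10, 15]
  [-4, 2]

Apply the min-plus product entry-by-entry:
  C[0][0] = min over k of (A[0][0] + B[0][0] = 9 + 1 = 10, A[0][1] + B[1][0] = 9 + 4 = 13) = 10 (attained at k = 0)
  C[0][1] = min over k of (A[0][0] + B[0][1] = 9 + 7 = 16, A[0][1] + B[1][1] = 9 + 6 = 15) = 15 (attained at k = 1)
  C[1][0] = min over k of (A[1][0] + B[0][0] = -5 + 1 = -4, A[1][1] + B[1][0] = -1 + 4 = 3) = -4 (attained at k = 0)
  C[1][1] = min over k of (A[1][0] + B[0][1] = -5 + 7 = 2, A[1][1] + B[1][1] = -1 + 6 = 5) = 2 (attained at k = 0)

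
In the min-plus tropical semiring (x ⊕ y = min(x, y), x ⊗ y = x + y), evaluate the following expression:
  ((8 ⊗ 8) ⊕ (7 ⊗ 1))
((8 ⊗ 8) ⊕ (7 ⊗ 1)) = 8

Expand innermost to outermost. Recall ⊕ takes the minimum of its arguments and ⊗ takes their sum. Working out the expression ((8 ⊗ 8) ⊕ (7 ⊗ 1)) gives 8.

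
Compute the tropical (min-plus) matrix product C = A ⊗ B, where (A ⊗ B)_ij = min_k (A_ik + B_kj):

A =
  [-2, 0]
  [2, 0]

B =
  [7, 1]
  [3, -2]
A ⊗ B =
  [3, -2]
  [3, -2]

Apply the min-plus product entry-by-entry:
  C[0][0] = min over k of (A[0][0] + B[0][0] = -2 + 7 = 5, A[0][1] + B[1][0] = 0 + 3 = 3) = 3 (attained at k = 1)
  C[0][1] = min over k of (A[0][0] + B[0][1] = -2 + 1 = -1, A[0][1] + B[1][1] = 0 + -2 = -2) = -2 (attained at k = 1)
  C[1][0] = min over k of (A[1][0] + B[0][0] = 2 + 7 = 9, A[1][1] + B[1][0] = 0 + 3 = 3) = 3 (attained at k = 1)
  C[1][1] = min over k of (A[1][0] + B[0][1] = 2 + 1 = 3, A[1][1] + B[1][1] = 0 + -2 = -2) = -2 (attained at k = 1)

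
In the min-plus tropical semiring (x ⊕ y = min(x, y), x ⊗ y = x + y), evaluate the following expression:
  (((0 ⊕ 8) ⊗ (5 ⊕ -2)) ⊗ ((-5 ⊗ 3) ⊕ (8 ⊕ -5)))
(((0 ⊕ 8) ⊗ (5 ⊕ -2)) ⊗ ((-5 ⊗ 3) ⊕ (8 ⊕ -5))) = -7

Expand innermost to outermost. Recall ⊕ takes the minimum of its arguments and ⊗ takes their sum. Working out the expression (((0 ⊕ 8) ⊗ (5 ⊕ -2)) ⊗ ((-5 ⊗ 3) ⊕ (8 ⊕ -5))) gives -7.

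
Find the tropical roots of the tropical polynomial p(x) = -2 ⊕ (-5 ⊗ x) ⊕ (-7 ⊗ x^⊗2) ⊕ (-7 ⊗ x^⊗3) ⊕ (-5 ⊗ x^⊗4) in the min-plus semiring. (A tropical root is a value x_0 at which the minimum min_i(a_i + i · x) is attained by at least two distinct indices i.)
Roots: {-2, 0, 2, 3}

Each tropical root is a break point of the lower envelope of the lines y = a_i + i · x (there are 5 lines, with slopes 0, 1, ..., 4). Only the lines that attain the minimum somewhere contribute to roots; other lines are dominated. Here the surviving (envelope) indices are i = 4, i = 3, i = 2, i = 1, i = 0.
Intersections between consecutive envelope lines give the roots: for adjacent envelope indices i < j the intersection is x = (a_i − a_j) / (j − i). Reading off the sorted break points: {-2, 0, 2, 3}.
Verification: at each break x_0, at least two indices attain the minimum of min_i(a_i + i · x_0).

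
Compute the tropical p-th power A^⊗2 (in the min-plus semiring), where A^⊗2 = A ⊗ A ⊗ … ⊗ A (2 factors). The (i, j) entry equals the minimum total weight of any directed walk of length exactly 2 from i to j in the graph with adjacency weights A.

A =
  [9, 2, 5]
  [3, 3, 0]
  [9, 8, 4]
A^⊗2 =
  [5, 5, 2]
  [6, 5, 3]
  [11, 11, 8]

Each entry (A^⊗2)_ij equals the minimum over all length-2 walks i = v_0 → v_1 → … → v_2 = j of Σ_t A[v_t][v_{t+1}]. For example, for (i, j) = (0, 2) we minimise over 3 possible intermediate vertex sequences; the minimum is 2, attained along the walk 0 → 1 → 2.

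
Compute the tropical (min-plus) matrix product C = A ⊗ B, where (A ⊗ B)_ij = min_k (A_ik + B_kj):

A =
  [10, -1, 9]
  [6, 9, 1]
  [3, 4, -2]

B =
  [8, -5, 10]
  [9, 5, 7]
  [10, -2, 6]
A ⊗ B =
  [8, 4, 6]
  [11, -1, 7]
  [8, -4, 4]

Apply the min-plus product entry-by-entry:
  C[0][0] = min over k of (A[0][0] + B[0][0] = 10 + 8 = 18, A[0][1] + B[1][0] = -1 + 9 = 8, A[0][2] + B[2][0] = 9 + 10 = 19) = 8 (attained at k = 1)
  C[0][1] = min over k of (A[0][0] + B[0][1] = 10 + -5 = 5, A[0][1] + B[1][1] = -1 + 5 = 4, A[0][2] + B[2][1] = 9 + -2 = 7) = 4 (attained at k = 1)
  C[0][2] = min over k of (A[0][0] + B[0][2] = 10 + 10 = 20, A[0][1] + B[1][2] = -1 + 7 = 6, A[0][2] + B[2][2] = 9 + 6 = 15) = 6 (attained at k = 1)
  C[1][0] = min over k of (A[1][0] + B[0][0] = 6 + 8 = 14, A[1][1] + B[1][0] = 9 + 9 = 18, A[1][2] + B[2][0] = 1 + 10 = 11) = 11 (attained at k = 2)
  C[1][1] = min over k of (A[1][0] + B[0][1] = 6 + -5 = 1, A[1][1] + B[1][1] = 9 + 5 = 14, A[1][2] + B[2][1] = 1 + -2 = -1) = -1 (attained at k = 2)
  C[1][2] = min over k of (A[1][0] + B[0][2] = 6 + 10 = 16, A[1][1] + B[1][2] = 9 + 7 = 16, A[1][2] + B[2][2] = 1 + 6 = 7) = 7 (attained at k = 2)
  C[2][0] = min over k of (A[2][0] + B[0][0] = 3 + 8 = 11, A[2][1] + B[1][0] = 4 + 9 = 13, A[2][2] + B[2][0] = -2 + 10 = 8) = 8 (attained at k = 2)
  C[2][1] = min over k of (A[2][0] + B[0][1] = 3 + -5 = -2, A[2][1] + B[1][1] = 4 + 5 = 9, A[2][2] + B[2][1] = -2 + -2 = -4) = -4 (attained at k = 2)
  C[2][2] = min over k of (A[2][0] + B[0][2] = 3 + 10 = 13, A[2][1] + B[1][2] = 4 + 7 = 11, A[2][2] + B[2][2] = -2 + 6 = 4) = 4 (attained at k = 2)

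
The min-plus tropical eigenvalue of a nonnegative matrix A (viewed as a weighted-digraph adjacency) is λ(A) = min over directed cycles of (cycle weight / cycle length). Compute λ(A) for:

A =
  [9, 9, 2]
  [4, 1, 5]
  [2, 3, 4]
λ(A) = 1

Enumerate directed cycles and compute their means (weight / length). Sample:
  cycle 0 → 0: weight = 9, length = 1, mean = 9/1 ≈ 9.000
  cycle 1 → 1: weight = 1, length = 1, mean = 1/1 ≈ 1.000
  cycle 2 → 2: weight = 4, length = 1, mean = 4/1 ≈ 4.000
  cycle 0 → 1 → 0: weight = 13, length = 2, mean = 13/2 ≈ 6.500
  cycle 0 → 2 → 0: weight = 4, length = 2, mean = 4/2 ≈ 2.000
  cycle 1 → 0 → 1: weight = 13, length = 2, mean = 13/2 ≈ 6.500
Minimum mean = 1.000, attained e.g. along the cycle 1 → 1 with weight 1 and length 1. So λ(A) = 1/1 = 1.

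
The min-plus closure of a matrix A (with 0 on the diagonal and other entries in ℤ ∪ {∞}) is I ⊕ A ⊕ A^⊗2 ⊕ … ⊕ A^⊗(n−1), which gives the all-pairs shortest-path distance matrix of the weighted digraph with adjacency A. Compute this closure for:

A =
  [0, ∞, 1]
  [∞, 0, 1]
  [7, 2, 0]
Closure =
  [0, 3, 1]
  [8, 0, 1]
  [7, 2, 0]

This is the Floyd-Warshall all-pairs shortest-path computation. For each intermediate vertex k = 0, 1, …, 2, update dist[i][j] ← min(dist[i][j], dist[i][k] + dist[k][j]). The final matrix gives, for each (i, j), the minimum total weight of any directed path from i to j (possibly empty when i = j).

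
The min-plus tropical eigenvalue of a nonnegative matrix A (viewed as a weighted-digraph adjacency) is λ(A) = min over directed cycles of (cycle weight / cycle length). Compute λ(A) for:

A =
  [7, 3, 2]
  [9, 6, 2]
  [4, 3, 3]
λ(A) = 5/2

Enumerate directed cycles and compute their means (weight / length). Sample:
  cycle 0 → 0: weight = 7, length = 1, mean = 7/1 ≈ 7.000
  cycle 1 → 1: weight = 6, length = 1, mean = 6/1 ≈ 6.000
  cycle 2 → 2: weight = 3, length = 1, mean = 3/1 ≈ 3.000
  cycle 0 → 1 → 0: weight = 12, length = 2, mean = 12/2 ≈ 6.000
  cycle 0 → 2 → 0: weight = 6, length = 2, mean = 6/2 ≈ 3.000
  cycle 1 → 0 → 1: weight = 12, length = 2, mean = 12/2 ≈ 6.000
Minimum mean = 2.500, attained e.g. along the cycle 1 → 2 → 1 with weight 5 and length 2. So λ(A) = 5/2 = 5/2.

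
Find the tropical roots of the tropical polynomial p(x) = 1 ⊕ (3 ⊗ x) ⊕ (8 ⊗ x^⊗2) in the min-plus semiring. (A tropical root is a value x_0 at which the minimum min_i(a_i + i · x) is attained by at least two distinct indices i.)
Roots: {-5, -2}

Each tropical root is a break point of the lower envelope of the lines y = a_i + i · x (there are 3 lines, with slopes 0, 1, ..., 2). Only the lines that attain the minimum somewhere contribute to roots; other lines are dominated. Here the surviving (envelope) indices are i = 2, i = 1, i = 0.
Intersections between consecutive envelope lines give the roots: for adjacent envelope indices i < j the intersection is x = (a_i − a_j) / (j − i). Reading off the sorted break points: {-5, -2}.
Verification: at each break x_0, at least two indices attain the minimum of min_i(a_i + i · x_0).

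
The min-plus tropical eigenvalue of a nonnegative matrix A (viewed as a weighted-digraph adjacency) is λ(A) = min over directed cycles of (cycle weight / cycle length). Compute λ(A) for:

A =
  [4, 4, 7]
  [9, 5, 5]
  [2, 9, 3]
λ(A) = 3

Enumerate directed cycles and compute their means (weight / length). Sample:
  cycle 0 → 0: weight = 4, length = 1, mean = 4/1 ≈ 4.000
  cycle 1 → 1: weight = 5, length = 1, mean = 5/1 ≈ 5.000
  cycle 2 → 2: weight = 3, length = 1, mean = 3/1 ≈ 3.000
  cycle 0 → 1 → 0: weight = 13, length = 2, mean = 13/2 ≈ 6.500
  cycle 0 → 2 → 0: weight = 9, length = 2, mean = 9/2 ≈ 4.500
  cycle 1 → 0 → 1: weight = 13, length = 2, mean = 13/2 ≈ 6.500
Minimum mean = 3.000, attained e.g. along the cycle 2 → 2 with weight 3 and length 1. So λ(A) = 3/1 = 3.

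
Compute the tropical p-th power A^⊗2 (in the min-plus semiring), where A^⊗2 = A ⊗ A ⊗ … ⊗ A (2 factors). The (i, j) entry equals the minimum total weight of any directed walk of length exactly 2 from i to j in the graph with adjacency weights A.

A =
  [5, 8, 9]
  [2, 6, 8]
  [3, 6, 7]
A^⊗2 =
  [10, 13, 14]
  [7, 10, 11]
  [8, 11, 12]

Each entry (A^⊗2)_ij equals the minimum over all length-2 walks i = v_0 → v_1 → … → v_2 = j of Σ_t A[v_t][v_{t+1}]. For example, for (i, j) = (0, 2) we minimise over 3 possible intermediate vertex sequences; the minimum is 14, attained along the walk 0 → 0 → 2.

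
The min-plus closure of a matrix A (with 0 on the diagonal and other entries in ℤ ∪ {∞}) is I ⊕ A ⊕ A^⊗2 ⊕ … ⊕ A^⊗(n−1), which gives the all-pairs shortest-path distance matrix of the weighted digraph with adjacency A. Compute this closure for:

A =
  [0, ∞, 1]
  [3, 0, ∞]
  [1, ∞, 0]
Closure =
  [0, ∞, 1]
  [3, 0, 4]
  [1, ∞, 0]

This is the Floyd-Warshall all-pairs shortest-path computation. For each intermediate vertex k = 0, 1, …, 2, update dist[i][j] ← min(dist[i][j], dist[i][k] + dist[k][j]). The final matrix gives, for each (i, j), the minimum total weight of any directed path from i to j (possibly empty when i = j).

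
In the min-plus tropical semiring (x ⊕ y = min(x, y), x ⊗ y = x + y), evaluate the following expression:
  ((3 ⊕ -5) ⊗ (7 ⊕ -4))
((3 ⊕ -5) ⊗ (7 ⊕ -4)) = -9

Expand innermost to outermost. Recall ⊕ takes the minimum of its arguments and ⊗ takes their sum. Working out the expression ((3 ⊕ -5) ⊗ (7 ⊕ -4)) gives -9.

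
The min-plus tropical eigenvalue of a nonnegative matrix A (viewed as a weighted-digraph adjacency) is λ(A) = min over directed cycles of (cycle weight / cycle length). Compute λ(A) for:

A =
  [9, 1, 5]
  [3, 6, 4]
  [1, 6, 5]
λ(A) = 2

Enumerate directed cycles and compute their means (weight / length). Sample:
  cycle 0 → 0: weight = 9, length = 1, mean = 9/1 ≈ 9.000
  cycle 1 → 1: weight = 6, length = 1, mean = 6/1 ≈ 6.000
  cycle 2 → 2: weight = 5, length = 1, mean = 5/1 ≈ 5.000
  cycle 0 → 1 → 0: weight = 4, length = 2, mean = 4/2 ≈ 2.000
  cycle 0 → 2 → 0: weight = 6, length = 2, mean = 6/2 ≈ 3.000
  cycle 1 → 0 → 1: weight = 4, length = 2, mean = 4/2 ≈ 2.000
Minimum mean = 2.000, attained e.g. along the cycle 0 → 1 → 0 with weight 4 and length 2. So λ(A) = 4/2 = 2.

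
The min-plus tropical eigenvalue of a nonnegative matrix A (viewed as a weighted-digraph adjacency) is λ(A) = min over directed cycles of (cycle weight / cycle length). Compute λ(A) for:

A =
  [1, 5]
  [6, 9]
λ(A) = 1

Enumerate directed cycles and compute their means (weight / length). Sample:
  cycle 0 → 0: weight = 1, length = 1, mean = 1/1 ≈ 1.000
  cycle 1 → 1: weight = 9, length = 1, mean = 9/1 ≈ 9.000
  cycle 0 → 1 → 0: weight = 11, length = 2, mean = 11/2 ≈ 5.500
  cycle 1 → 0 → 1: weight = 11, length = 2, mean = 11/2 ≈ 5.500
Minimum mean = 1.000, attained e.g. along the cycle 0 → 0 with weight 1 and length 1. So λ(A) = 1/1 = 1.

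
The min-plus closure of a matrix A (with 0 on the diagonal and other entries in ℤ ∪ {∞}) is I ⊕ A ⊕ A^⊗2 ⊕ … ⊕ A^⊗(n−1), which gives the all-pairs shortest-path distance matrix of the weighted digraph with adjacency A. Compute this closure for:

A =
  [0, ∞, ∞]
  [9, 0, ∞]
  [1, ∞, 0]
Closure =
  [0, ∞, ∞]
  [9, 0, ∞]
  [1, ∞, 0]

This is the Floyd-Warshall all-pairs shortest-path computation. For each intermediate vertex k = 0, 1, …, 2, update dist[i][j] ← min(dist[i][j], dist[i][k] + dist[k][j]). The final matrix gives, for each (i, j), the minimum total weight of any directed path from i to j (possibly empty when i = j).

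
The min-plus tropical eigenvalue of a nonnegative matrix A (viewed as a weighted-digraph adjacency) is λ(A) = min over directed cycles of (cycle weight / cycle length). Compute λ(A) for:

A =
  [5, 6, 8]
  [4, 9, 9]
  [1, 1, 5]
λ(A) = 13/3

Enumerate directed cycles and compute their means (weight / length). Sample:
  cycle 0 → 0: weight = 5, length = 1, mean = 5/1 ≈ 5.000
  cycle 1 → 1: weight = 9, length = 1, mean = 9/1 ≈ 9.000
  cycle 2 → 2: weight = 5, length = 1, mean = 5/1 ≈ 5.000
  cycle 0 → 1 → 0: weight = 10, length = 2, mean = 10/2 ≈ 5.000
  cycle 0 → 2 → 0: weight = 9, length = 2, mean = 9/2 ≈ 4.500
  cycle 1 → 0 → 1: weight = 10, length = 2, mean = 10/2 ≈ 5.000
Minimum mean = 4.333, attained e.g. along the cycle 0 → 2 → 1 → 0 with weight 13 and length 3. So λ(A) = 13/3 = 13/3.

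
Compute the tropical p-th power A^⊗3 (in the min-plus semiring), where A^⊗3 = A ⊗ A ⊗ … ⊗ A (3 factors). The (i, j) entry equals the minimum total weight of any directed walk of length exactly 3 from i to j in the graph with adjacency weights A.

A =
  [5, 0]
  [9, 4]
A^⊗3 =
  [13, 8]
  [17, 12]

Each entry (A^⊗3)_ij equals the minimum over all length-3 walks i = v_0 → v_1 → … → v_3 = j of Σ_t A[v_t][v_{t+1}]. For example, for (i, j) = (0, 1) we minimise over 4 possible intermediate vertex sequences; the minimum is 8, attained along the walk 0 → 1 → 1 → 1.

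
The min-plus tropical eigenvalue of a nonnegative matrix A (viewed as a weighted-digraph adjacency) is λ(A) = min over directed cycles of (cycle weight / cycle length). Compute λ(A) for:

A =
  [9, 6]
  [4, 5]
λ(A) = 5

Enumerate directed cycles and compute their means (weight / length). Sample:
  cycle 0 → 0: weight = 9, length = 1, mean = 9/1 ≈ 9.000
  cycle 1 → 1: weight = 5, length = 1, mean = 5/1 ≈ 5.000
  cycle 0 → 1 → 0: weight = 10, length = 2, mean = 10/2 ≈ 5.000
  cycle 1 → 0 → 1: weight = 10, length = 2, mean = 10/2 ≈ 5.000
Minimum mean = 5.000, attained e.g. along the cycle 1 → 1 with weight 5 and length 1. So λ(A) = 5/1 = 5.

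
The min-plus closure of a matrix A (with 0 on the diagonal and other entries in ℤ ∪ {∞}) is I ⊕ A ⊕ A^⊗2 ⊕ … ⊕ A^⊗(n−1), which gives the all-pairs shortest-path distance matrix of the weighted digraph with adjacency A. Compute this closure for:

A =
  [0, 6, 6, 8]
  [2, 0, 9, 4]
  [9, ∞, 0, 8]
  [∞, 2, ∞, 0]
Closure =
  [0, 6, 6, 8]
  [2, 0, 8, 4]
  [9, 10, 0, 8]
  [4, 2, 10, 0]

This is the Floyd-Warshall all-pairs shortest-path computation. For each intermediate vertex k = 0, 1, …, 3, update dist[i][j] ← min(dist[i][j], dist[i][k] + dist[k][j]). The final matrix gives, for each (i, j), the minimum total weight of any directed path from i to j (possibly empty when i = j).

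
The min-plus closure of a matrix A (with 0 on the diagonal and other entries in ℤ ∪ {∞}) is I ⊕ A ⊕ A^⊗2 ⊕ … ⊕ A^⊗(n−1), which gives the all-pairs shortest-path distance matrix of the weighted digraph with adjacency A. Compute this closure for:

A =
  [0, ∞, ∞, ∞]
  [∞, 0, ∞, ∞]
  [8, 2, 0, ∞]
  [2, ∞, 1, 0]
Closure =
  [0, ∞, ∞, ∞]
  [∞, 0, ∞, ∞]
  [8, 2, 0, ∞]
  [2, 3, 1, 0]

This is the Floyd-Warshall all-pairs shortest-path computation. For each intermediate vertex k = 0, 1, …, 3, update dist[i][j] ← min(dist[i][j], dist[i][k] + dist[k][j]). The final matrix gives, for each (i, j), the minimum total weight of any directed path from i to j (possibly empty when i = j).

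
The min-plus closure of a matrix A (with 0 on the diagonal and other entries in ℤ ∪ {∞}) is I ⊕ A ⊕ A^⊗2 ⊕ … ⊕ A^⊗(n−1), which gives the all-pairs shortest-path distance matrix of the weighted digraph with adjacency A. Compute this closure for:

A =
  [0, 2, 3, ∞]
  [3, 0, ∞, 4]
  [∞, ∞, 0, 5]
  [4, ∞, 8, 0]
Closure =
  [0, 2, 3, 6]
  [3, 0, 6, 4]
  [9, 11, 0, 5]
  [4, 6, 7, 0]

This is the Floyd-Warshall all-pairs shortest-path computation. For each intermediate vertex k = 0, 1, …, 3, update dist[i][j] ← min(dist[i][j], dist[i][k] + dist[k][j]). The final matrix gives, for each (i, j), the minimum total weight of any directed path from i to j (possibly empty when i = j).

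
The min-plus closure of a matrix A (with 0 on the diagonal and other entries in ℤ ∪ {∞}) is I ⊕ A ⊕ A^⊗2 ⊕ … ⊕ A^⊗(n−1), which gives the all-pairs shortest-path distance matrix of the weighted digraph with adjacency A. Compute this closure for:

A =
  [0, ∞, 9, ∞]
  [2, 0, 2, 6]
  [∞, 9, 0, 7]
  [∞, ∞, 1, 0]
Closure =
  [0, 18, 9, 16]
  [2, 0, 2, 6]
  [11, 9, 0, 7]
  [12, 10, 1, 0]

This is the Floyd-Warshall all-pairs shortest-path computation. For each intermediate vertex k = 0, 1, …, 3, update dist[i][j] ← min(dist[i][j], dist[i][k] + dist[k][j]). The final matrix gives, for each (i, j), the minimum total weight of any directed path from i to j (possibly empty when i = j).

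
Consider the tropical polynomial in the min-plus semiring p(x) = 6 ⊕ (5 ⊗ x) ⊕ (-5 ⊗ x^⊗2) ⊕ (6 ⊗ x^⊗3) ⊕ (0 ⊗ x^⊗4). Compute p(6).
p(6) = 6

A tropical monomial a ⊗ x^⊗i evaluates to a + i · x. Evaluating each term at x = 6:
  Term 0 contributes 6 + 0 · 6 = 6
  Term 1 contributes 5 + 1 · 6 = 11
  Term 2 contributes -5 + 2 · 6 = 7
  Term 3 contributes 6 + 3 · 6 = 24
  Term 4 contributes 0 + 4 · 6 = 24
p(6) = ⊕ of these = min[6, 11, 7, 24, 24] = 6.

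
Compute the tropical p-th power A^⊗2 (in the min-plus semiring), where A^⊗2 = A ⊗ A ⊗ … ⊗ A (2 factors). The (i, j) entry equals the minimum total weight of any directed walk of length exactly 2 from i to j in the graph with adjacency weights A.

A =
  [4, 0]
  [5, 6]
A^⊗2 =
  [5, 4]
  [9, 5]

Each entry (A^⊗2)_ij equals the minimum over all length-2 walks i = v_0 → v_1 → … → v_2 = j of Σ_t A[v_t][v_{t+1}]. For example, for (i, j) = (0, 1) we minimise over 2 possible intermediate vertex sequences; the minimum is 4, attained along the walk 0 → 0 → 1.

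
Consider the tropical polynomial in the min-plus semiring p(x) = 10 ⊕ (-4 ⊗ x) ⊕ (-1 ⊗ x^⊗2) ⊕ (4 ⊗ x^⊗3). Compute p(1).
p(1) = -3

A tropical monomial a ⊗ x^⊗i evaluates to a + i · x. Evaluating each term at x = 1:
  Term 0 contributes 10 + 0 · 1 = 10
  Term 1 contributes -4 + 1 · 1 = -3
  Term 2 contributes -1 + 2 · 1 = 1
  Term 3 contributes 4 + 3 · 1 = 7
p(1) = ⊕ of these = min[10, -3, 1, 7] = -3.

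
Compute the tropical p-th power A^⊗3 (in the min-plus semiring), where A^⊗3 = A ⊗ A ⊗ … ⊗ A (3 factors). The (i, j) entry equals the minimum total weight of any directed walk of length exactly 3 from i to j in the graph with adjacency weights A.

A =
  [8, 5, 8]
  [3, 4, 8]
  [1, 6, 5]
A^⊗3 =
  [12, 13, 16]
  [11, 12, 15]
  [9, 10, 14]

Each entry (A^⊗3)_ij equals the minimum over all length-3 walks i = v_0 → v_1 → … → v_3 = j of Σ_t A[v_t][v_{t+1}]. For example, for (i, j) = (0, 2) we minimise over 9 possible intermediate vertex sequences; the minimum is 16, attained along the walk 0 → 1 → 0 → 2.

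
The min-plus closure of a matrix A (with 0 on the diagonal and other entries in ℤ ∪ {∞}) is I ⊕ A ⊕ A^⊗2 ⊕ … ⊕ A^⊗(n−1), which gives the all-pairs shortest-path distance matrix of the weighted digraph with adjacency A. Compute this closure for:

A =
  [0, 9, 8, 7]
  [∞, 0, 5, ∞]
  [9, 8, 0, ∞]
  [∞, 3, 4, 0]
Closure =
  [0, 9, 8, 7]
  [14, 0, 5, 21]
  [9, 8, 0, 16]
  [13, 3, 4, 0]

This is the Floyd-Warshall all-pairs shortest-path computation. For each intermediate vertex k = 0, 1, …, 3, update dist[i][j] ← min(dist[i][j], dist[i][k] + dist[k][j]). The final matrix gives, for each (i, j), the minimum total weight of any directed path from i to j (possibly empty when i = j).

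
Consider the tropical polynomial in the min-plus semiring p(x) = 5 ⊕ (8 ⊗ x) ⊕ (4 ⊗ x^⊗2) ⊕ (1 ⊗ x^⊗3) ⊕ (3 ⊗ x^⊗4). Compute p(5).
p(5) = 5

A tropical monomial a ⊗ x^⊗i evaluates to a + i · x. Evaluating each term at x = 5:
  Term 0 contributes 5 + 0 · 5 = 5
  Term 1 contributes 8 + 1 · 5 = 13
  Term 2 contributes 4 + 2 · 5 = 14
  Term 3 contributes 1 + 3 · 5 = 16
  Term 4 contributes 3 + 4 · 5 = 23
p(5) = ⊕ of these = min[5, 13, 14, 16, 23] = 5.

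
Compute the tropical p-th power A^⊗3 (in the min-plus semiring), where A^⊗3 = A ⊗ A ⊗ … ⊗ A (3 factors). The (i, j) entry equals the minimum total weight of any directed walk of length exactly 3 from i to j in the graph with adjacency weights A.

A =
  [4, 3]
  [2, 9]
A^⊗3 =
  [9, 8]
  [7, 9]

Each entry (A^⊗3)_ij equals the minimum over all length-3 walks i = v_0 → v_1 → … → v_3 = j of Σ_t A[v_t][v_{t+1}]. For example, for (i, j) = (0, 1) we minimise over 4 possible intermediate vertex sequences; the minimum is 8, attained along the walk 0 → 1 → 0 → 1.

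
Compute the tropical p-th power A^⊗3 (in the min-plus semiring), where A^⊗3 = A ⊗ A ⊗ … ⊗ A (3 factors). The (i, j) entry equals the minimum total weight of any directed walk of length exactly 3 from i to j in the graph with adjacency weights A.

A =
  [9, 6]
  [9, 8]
A^⊗3 =
  [23, 21]
  [24, 23]

Each entry (A^⊗3)_ij equals the minimum over all length-3 walks i = v_0 → v_1 → … → v_3 = j of Σ_t A[v_t][v_{t+1}]. For example, for (i, j) = (0, 1) we minimise over 4 possible intermediate vertex sequences; the minimum is 21, attained along the walk 0 → 1 → 0 → 1.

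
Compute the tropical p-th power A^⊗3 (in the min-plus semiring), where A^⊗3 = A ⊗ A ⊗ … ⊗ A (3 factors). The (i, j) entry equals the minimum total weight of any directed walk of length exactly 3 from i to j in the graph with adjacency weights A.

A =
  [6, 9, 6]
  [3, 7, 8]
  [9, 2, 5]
A^⊗3 =
  [11, 13, 16]
  [13, 11, 14]
  [10, 12, 11]

Each entry (A^⊗3)_ij equals the minimum over all length-3 walks i = v_0 → v_1 → … → v_3 = j of Σ_t A[v_t][v_{t+1}]. For example, for (i, j) = (0, 2) we minimise over 9 possible intermediate vertex sequences; the minimum is 16, attained along the walk 0 → 2 → 1 → 2.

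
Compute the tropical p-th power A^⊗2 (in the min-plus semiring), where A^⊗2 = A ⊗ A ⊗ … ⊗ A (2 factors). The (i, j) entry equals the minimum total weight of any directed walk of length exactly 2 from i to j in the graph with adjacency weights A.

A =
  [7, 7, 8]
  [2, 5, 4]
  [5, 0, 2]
A^⊗2 =
  [9, 8, 10]
  [7, 4, 6]
  [2, 2, 4]

Each entry (A^⊗2)_ij equals the minimum over all length-2 walks i = v_0 → v_1 → … → v_2 = j of Σ_t A[v_t][v_{t+1}]. For example, for (i, j) = (0, 2) we minimise over 3 possible intermediate vertex sequences; the minimum is 10, attained along the walk 0 → 2 → 2.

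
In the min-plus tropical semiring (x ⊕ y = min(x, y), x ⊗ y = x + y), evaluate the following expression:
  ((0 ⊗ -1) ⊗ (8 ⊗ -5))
((0 ⊗ -1) ⊗ (8 ⊗ -5)) = 2

Expand innermost to outermost. Recall ⊕ takes the minimum of its arguments and ⊗ takes their sum. Working out the expression ((0 ⊗ -1) ⊗ (8 ⊗ -5)) gives 2.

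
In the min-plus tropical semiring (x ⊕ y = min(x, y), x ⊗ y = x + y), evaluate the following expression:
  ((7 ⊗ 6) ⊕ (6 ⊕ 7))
((7 ⊗ 6) ⊕ (6 ⊕ 7)) = 6

Expand innermost to outermost. Recall ⊕ takes the minimum of its arguments and ⊗ takes their sum. Working out the expression ((7 ⊗ 6) ⊕ (6 ⊕ 7)) gives 6.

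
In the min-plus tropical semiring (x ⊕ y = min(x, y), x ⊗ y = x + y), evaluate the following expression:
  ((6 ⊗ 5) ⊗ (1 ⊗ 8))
((6 ⊗ 5) ⊗ (1 ⊗ 8)) = 20

Expand innermost to outermost. Recall ⊕ takes the minimum of its arguments and ⊗ takes their sum. Working out the expression ((6 ⊗ 5) ⊗ (1 ⊗ 8)) gives 20.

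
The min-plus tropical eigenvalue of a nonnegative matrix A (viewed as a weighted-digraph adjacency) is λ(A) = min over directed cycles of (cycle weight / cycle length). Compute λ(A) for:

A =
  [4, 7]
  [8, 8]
λ(A) = 4

Enumerate directed cycles and compute their means (weight / length). Sample:
  cycle 0 → 0: weight = 4, length = 1, mean = 4/1 ≈ 4.000
  cycle 1 → 1: weight = 8, length = 1, mean = 8/1 ≈ 8.000
  cycle 0 → 1 → 0: weight = 15, length = 2, mean = 15/2 ≈ 7.500
  cycle 1 → 0 → 1: weight = 15, length = 2, mean = 15/2 ≈ 7.500
Minimum mean = 4.000, attained e.g. along the cycle 0 → 0 with weight 4 and length 1. So λ(A) = 4/1 = 4.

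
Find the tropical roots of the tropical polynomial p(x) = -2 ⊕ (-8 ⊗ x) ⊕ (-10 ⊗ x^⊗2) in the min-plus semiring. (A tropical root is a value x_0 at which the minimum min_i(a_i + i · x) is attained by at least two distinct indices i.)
Roots: {2, 6}

Each tropical root is a break point of the lower envelope of the lines y = a_i + i · x (there are 3 lines, with slopes 0, 1, ..., 2). Only the lines that attain the minimum somewhere contribute to roots; other lines are dominated. Here the surviving (envelope) indices are i = 2, i = 1, i = 0.
Intersections between consecutive envelope lines give the roots: for adjacent envelope indices i < j the intersection is x = (a_i − a_j) / (j − i). Reading off the sorted break points: {2, 6}.
Verification: at each break x_0, at least two indices attain the minimum of min_i(a_i + i · x_0).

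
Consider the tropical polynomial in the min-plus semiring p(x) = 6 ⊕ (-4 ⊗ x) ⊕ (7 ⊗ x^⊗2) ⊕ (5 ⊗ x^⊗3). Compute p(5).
p(5) = 1

A tropical monomial a ⊗ x^⊗i evaluates to a + i · x. Evaluating each term at x = 5:
  Term 0 contributes 6 + 0 · 5 = 6
  Term 1 contributes -4 + 1 · 5 = 1
  Term 2 contributes 7 + 2 · 5 = 17
  Term 3 contributes 5 + 3 · 5 = 20
p(5) = ⊕ of these = min[6, 1, 17, 20] = 1.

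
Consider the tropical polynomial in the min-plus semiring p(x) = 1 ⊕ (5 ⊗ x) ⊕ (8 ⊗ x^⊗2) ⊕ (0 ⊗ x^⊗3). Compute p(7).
p(7) = 1

A tropical monomial a ⊗ x^⊗i evaluates to a + i · x. Evaluating each term at x = 7:
  Term 0 contributes 1 + 0 · 7 = 1
  Term 1 contributes 5 + 1 · 7 = 12
  Term 2 contributes 8 + 2 · 7 = 22
  Term 3 contributes 0 + 3 · 7 = 21
p(7) = ⊕ of these = min[1, 12, 22, 21] = 1.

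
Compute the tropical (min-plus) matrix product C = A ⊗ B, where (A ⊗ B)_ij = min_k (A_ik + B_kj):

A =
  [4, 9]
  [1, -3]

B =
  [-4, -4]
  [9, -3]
A ⊗ B =
  [0, 0]
  [-3, -6]

Apply the min-plus product entry-by-entry:
  C[0][0] = min over k of (A[0][0] + B[0][0] = 4 + -4 = 0, A[0][1] + B[1][0] = 9 + 9 = 18) = 0 (attained at k = 0)
  C[0][1] = min over k of (A[0][0] + B[0][1] = 4 + -4 = 0, A[0][1] + B[1][1] = 9 + -3 = 6) = 0 (attained at k = 0)
  C[1][0] = min over k of (A[1][0] + B[0][0] = 1 + -4 = -3, A[1][1] + B[1][0] = -3 + 9 = 6) = -3 (attained at k = 0)
  C[1][1] = min over k of (A[1][0] + B[0][1] = 1 + -4 = -3, A[1][1] + B[1][1] = -3 + -3 = -6) = -6 (attained at k = 1)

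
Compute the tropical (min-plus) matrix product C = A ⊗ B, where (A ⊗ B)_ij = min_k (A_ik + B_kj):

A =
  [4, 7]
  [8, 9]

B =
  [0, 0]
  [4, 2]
A ⊗ B =
  [4, 4]
  [8, 8]

Apply the min-plus product entry-by-entry:
  C[0][0] = min over k of (A[0][0] + B[0][0] = 4 + 0 = 4, A[0][1] + B[1][0] = 7 + 4 = 11) = 4 (attained at k = 0)
  C[0][1] = min over k of (A[0][0] + B[0][1] = 4 + 0 = 4, A[0][1] + B[1][1] = 7 + 2 = 9) = 4 (attained at k = 0)
  C[1][0] = min over k of (A[1][0] + B[0][0] = 8 + 0 = 8, A[1][1] + B[1][0] = 9 + 4 = 13) = 8 (attained at k = 0)
  C[1][1] = min over k of (A[1][0] + B[0][1] = 8 + 0 = 8, A[1][1] + B[1][1] = 9 + 2 = 11) = 8 (attained at k = 0)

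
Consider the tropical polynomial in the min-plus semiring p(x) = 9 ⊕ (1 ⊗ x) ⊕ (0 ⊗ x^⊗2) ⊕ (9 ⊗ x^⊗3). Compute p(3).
p(3) = 4

A tropical monomial a ⊗ x^⊗i evaluates to a + i · x. Evaluating each term at x = 3:
  Term 0 contributes 9 + 0 · 3 = 9
  Term 1 contributes 1 + 1 · 3 = 4
  Term 2 contributes 0 + 2 · 3 = 6
  Term 3 contributes 9 + 3 · 3 = 18
p(3) = ⊕ of these = min[9, 4, 6, 18] = 4.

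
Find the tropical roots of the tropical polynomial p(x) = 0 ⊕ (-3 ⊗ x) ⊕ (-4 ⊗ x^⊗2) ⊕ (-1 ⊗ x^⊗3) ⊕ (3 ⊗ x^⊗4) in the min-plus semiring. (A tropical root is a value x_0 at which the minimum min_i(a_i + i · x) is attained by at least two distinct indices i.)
Roots: {-4, -3, 1, 3}

Each tropical root is a break point of the lower envelope of the lines y = a_i + i · x (there are 5 lines, with slopes 0, 1, ..., 4). Only the lines that attain the minimum somewhere contribute to roots; other lines are dominated. Here the surviving (envelope) indices are i = 4, i = 3, i = 2, i = 1, i = 0.
Intersections between consecutive envelope lines give the roots: for adjacent envelope indices i < j the intersection is x = (a_i − a_j) / (j − i). Reading off the sorted break points: {-4, -3, 1, 3}.
Verification: at each break x_0, at least two indices attain the minimum of min_i(a_i + i · x_0).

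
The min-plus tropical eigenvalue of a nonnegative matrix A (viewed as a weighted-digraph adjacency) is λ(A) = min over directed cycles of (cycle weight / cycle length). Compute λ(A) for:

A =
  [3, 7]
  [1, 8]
λ(A) = 3

Enumerate directed cycles and compute their means (weight / length). Sample:
  cycle 0 → 0: weight = 3, length = 1, mean = 3/1 ≈ 3.000
  cycle 1 → 1: weight = 8, length = 1, mean = 8/1 ≈ 8.000
  cycle 0 → 1 → 0: weight = 8, length = 2, mean = 8/2 ≈ 4.000
  cycle 1 → 0 → 1: weight = 8, length = 2, mean = 8/2 ≈ 4.000
Minimum mean = 3.000, attained e.g. along the cycle 0 → 0 with weight 3 and length 1. So λ(A) = 3/1 = 3.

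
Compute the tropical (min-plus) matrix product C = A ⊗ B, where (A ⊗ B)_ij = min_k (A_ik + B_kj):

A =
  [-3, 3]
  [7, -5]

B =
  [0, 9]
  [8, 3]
A ⊗ B =
  [-3, 6]
  [3, -2]

Apply the min-plus product entry-by-entry:
  C[0][0] = min over k of (A[0][0] + B[0][0] = -3 + 0 = -3, A[0][1] + B[1][0] = 3 + 8 = 11) = -3 (attained at k = 0)
  C[0][1] = min over k of (A[0][0] + B[0][1] = -3 + 9 = 6, A[0][1] + B[1][1] = 3 + 3 = 6) = 6 (attained at k = 0)
  C[1][0] = min over k of (A[1][0] + B[0][0] = 7 + 0 = 7, A[1][1] + B[1][0] = -5 + 8 = 3) = 3 (attained at k = 1)
  C[1][1] = min over k of (A[1][0] + B[0][1] = 7 + 9 = 16, A[1][1] + B[1][1] = -5 + 3 = -2) = -2 (attained at k = 1)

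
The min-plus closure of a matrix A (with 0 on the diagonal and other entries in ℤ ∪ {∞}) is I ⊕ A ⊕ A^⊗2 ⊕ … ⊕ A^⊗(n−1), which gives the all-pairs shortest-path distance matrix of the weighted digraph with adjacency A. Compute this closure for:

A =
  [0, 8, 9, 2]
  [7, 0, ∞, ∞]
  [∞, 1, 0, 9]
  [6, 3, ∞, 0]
Closure =
  [0, 5, 9, 2]
  [7, 0, 16, 9]
  [8, 1, 0, 9]
  [6, 3, 15, 0]

This is the Floyd-Warshall all-pairs shortest-path computation. For each intermediate vertex k = 0, 1, …, 3, update dist[i][j] ← min(dist[i][j], dist[i][k] + dist[k][j]). The final matrix gives, for each (i, j), the minimum total weight of any directed path from i to j (possibly empty when i = j).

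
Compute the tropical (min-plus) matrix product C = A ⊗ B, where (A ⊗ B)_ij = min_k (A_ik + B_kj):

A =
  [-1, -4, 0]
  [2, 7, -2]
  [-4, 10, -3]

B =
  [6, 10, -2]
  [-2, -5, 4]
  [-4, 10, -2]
A ⊗ B =
  [-6, -9, -3]
  [-6, 2, -4]
  [-7, 5, -6]

Apply the min-plus product entry-by-entry:
  C[0][0] = min over k of (A[0][0] + B[0][0] = -1 + 6 = 5, A[0][1] + B[1][0] = -4 + -2 = -6, A[0][2] + B[2][0] = 0 + -4 = -4) = -6 (attained at k = 1)
  C[0][1] = min over k of (A[0][0] + B[0][1] = -1 + 10 = 9, A[0][1] + B[1][1] = -4 + -5 = -9, A[0][2] + B[2][1] = 0 + 10 = 10) = -9 (attained at k = 1)
  C[0][2] = min over k of (A[0][0] + B[0][2] = -1 + -2 = -3, A[0][1] + B[1][2] = -4 + 4 = 0, A[0][2] + B[2][2] = 0 + -2 = -2) = -3 (attained at k = 0)
  C[1][0] = min over k of (A[1][0] + B[0][0] = 2 + 6 = 8, A[1][1] + B[1][0] = 7 + -2 = 5, A[1][2] + B[2][0] = -2 + -4 = -6) = -6 (attained at k = 2)
  C[1][1] = min over k of (A[1][0] + B[0][1] = 2 + 10 = 12, A[1][1] + B[1][1] = 7 + -5 = 2, A[1][2] + B[2][1] = -2 + 10 = 8) = 2 (attained at k = 1)
  C[1][2] = min over k of (A[1][0] + B[0][2] = 2 + -2 = 0, A[1][1] + B[1][2] = 7 + 4 = 11, A[1][2] + B[2][2] = -2 + -2 = -4) = -4 (attained at k = 2)
  C[2][0] = min over k of (A[2][0] + B[0][0] = -4 + 6 = 2, A[2][1] + B[1][0] = 10 + -2 = 8, A[2][2] + B[2][0] = -3 + -4 = -7) = -7 (attained at k = 2)
  C[2][1] = min over k of (A[2][0] + B[0][1] = -4 + 10 = 6, A[2][1] + B[1][1] = 10 + -5 = 5, A[2][2] + B[2][1] = -3 + 10 = 7) = 5 (attained at k = 1)
  C[2][2] = min over k of (A[2][0] + B[0][2] = -4 + -2 = -6, A[2][1] + B[1][2] = 10 + 4 = 14, A[2][2] + B[2][2] = -3 + -2 = -5) = -6 (attained at k = 0)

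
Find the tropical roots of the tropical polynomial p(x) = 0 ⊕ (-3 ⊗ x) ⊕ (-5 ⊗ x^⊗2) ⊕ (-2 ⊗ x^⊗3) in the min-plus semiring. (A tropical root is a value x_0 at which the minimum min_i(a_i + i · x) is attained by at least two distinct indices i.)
Roots: {-3, 2, 3}

Each tropical root is a break point of the lower envelope of the lines y = a_i + i · x (there are 4 lines, with slopes 0, 1, ..., 3). Only the lines that attain the minimum somewhere contribute to roots; other lines are dominated. Here the surviving (envelope) indices are i = 3, i = 2, i = 1, i = 0.
Intersections between consecutive envelope lines give the roots: for adjacent envelope indices i < j the intersection is x = (a_i − a_j) / (j − i). Reading off the sorted break points: {-3, 2, 3}.
Verification: at each break x_0, at least two indices attain the minimum of min_i(a_i + i · x_0).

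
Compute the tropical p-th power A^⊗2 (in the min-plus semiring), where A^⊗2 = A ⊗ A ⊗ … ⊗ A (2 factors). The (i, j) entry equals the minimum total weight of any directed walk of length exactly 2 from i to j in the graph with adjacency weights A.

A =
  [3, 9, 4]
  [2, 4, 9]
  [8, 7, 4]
A^⊗2 =
  [6, 11, 7]
  [5, 8, 6]
  [9, 11, 8]

Each entry (A^⊗2)_ij equals the minimum over all length-2 walks i = v_0 → v_1 → … → v_2 = j of Σ_t A[v_t][v_{t+1}]. For example, for (i, j) = (0, 2) we minimise over 3 possible intermediate vertex sequences; the minimum is 7, attained along the walk 0 → 0 → 2.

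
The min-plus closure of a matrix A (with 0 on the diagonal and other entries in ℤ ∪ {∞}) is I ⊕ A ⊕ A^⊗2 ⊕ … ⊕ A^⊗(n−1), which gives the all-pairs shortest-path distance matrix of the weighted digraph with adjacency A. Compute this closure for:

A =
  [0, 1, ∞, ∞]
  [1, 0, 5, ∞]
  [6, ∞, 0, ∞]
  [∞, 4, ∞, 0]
Closure =
  [0, 1, 6, ∞]
  [1, 0, 5, ∞]
  [6, 7, 0, ∞]
  [5, 4, 9, 0]

This is the Floyd-Warshall all-pairs shortest-path computation. For each intermediate vertex k = 0, 1, …, 3, update dist[i][j] ← min(dist[i][j], dist[i][k] + dist[k][j]). The final matrix gives, for each (i, j), the minimum total weight of any directed path from i to j (possibly empty when i = j).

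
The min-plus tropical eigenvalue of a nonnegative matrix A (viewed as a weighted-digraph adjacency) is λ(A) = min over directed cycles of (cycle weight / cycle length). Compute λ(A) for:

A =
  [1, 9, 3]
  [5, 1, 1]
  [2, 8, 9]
λ(A) = 1

Enumerate directed cycles and compute their means (weight / length). Sample:
  cycle 0 → 0: weight = 1, length = 1, mean = 1/1 ≈ 1.000
  cycle 1 → 1: weight = 1, length = 1, mean = 1/1 ≈ 1.000
  cycle 2 → 2: weight = 9, length = 1, mean = 9/1 ≈ 9.000
  cycle 0 → 1 → 0: weight = 14, length = 2, mean = 14/2 ≈ 7.000
  cycle 0 → 2 → 0: weight = 5, length = 2, mean = 5/2 ≈ 2.500
  cycle 1 → 0 → 1: weight = 14, length = 2, mean = 14/2 ≈ 7.000
Minimum mean = 1.000, attained e.g. along the cycle 0 → 0 with weight 1 and length 1. So λ(A) = 1/1 = 1.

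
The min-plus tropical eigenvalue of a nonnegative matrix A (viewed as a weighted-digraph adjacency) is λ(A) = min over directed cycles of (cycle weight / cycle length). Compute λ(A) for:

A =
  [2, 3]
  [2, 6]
λ(A) = 2

Enumerate directed cycles and compute their means (weight / length). Sample:
  cycle 0 → 0: weight = 2, length = 1, mean = 2/1 ≈ 2.000
  cycle 1 → 1: weight = 6, length = 1, mean = 6/1 ≈ 6.000
  cycle 0 → 1 → 0: weight = 5, length = 2, mean = 5/2 ≈ 2.500
  cycle 1 → 0 → 1: weight = 5, length = 2, mean = 5/2 ≈ 2.500
Minimum mean = 2.000, attained e.g. along the cycle 0 → 0 with weight 2 and length 1. So λ(A) = 2/1 = 2.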